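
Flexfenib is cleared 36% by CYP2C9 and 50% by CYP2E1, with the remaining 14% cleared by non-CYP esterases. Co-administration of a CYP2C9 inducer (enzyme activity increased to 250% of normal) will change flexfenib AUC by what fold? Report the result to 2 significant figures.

0.65

The CYP2C9 pathway (36% of clearance) is boosted to 2.5× activity: 0.36 × 2.5 = 0.9.
CYP2E1 (50%) and the residual 14% are unaffected.
Relative clearance = 0.9 + 0.5 + 0.14 = 1.54.
AUC ratio = CL_old/CL_new = 1 / 1.54 = 0.65.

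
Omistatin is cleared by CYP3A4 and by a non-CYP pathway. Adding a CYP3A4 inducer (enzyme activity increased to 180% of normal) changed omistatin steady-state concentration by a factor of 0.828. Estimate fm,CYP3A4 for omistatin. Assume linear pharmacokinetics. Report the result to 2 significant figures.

Call the CYP3A4 fraction fm. After the interaction, CL_new/CL_old = fm × 1.8 + (1 − fm).
Steady-state concentration ratio = 1 / (new CL fraction), so new CL fraction = 1 / 0.828 = 1.208.
fm × 1.8 + 1 − fm = 1.208  ⇒  fm × (1.8 − 1) = 0.2077  ⇒  fm = 0.26.

0.26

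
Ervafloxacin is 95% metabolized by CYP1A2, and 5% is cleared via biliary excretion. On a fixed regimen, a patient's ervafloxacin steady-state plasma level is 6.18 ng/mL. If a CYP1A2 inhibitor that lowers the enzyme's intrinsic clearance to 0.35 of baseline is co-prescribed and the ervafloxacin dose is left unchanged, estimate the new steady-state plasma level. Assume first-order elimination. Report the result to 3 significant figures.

16.2 ng/mL

The CYP1A2 pathway (95% of clearance) drops to 0.35× activity: 0.95 × 0.35 = 0.3325.
Non-CYP routes (5%) are unchanged.
CL_new/CL_old = 0.3325 + 0.05 = 0.3825.
Steady-state plasma level ∝ 1/CL, so new value = 6.18 / 0.3825 = 16.2 ng/mL.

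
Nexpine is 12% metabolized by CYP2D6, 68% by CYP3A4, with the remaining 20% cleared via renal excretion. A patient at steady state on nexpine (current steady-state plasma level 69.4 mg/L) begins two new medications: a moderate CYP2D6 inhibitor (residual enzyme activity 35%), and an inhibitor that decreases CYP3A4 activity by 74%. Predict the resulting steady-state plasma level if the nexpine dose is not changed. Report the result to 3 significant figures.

166 mg/L

The CYP2D6 pathway (12% of clearance) is reduced to 0.35× activity: 0.12 × 0.35 = 0.042.
The CYP3A4 pathway (68% of clearance) is reduced to 0.26× activity: 0.68 × 0.26 = 0.1768.
Non-CYP routes (20%) are unchanged.
Relative clearance = 0.042 + 0.1768 + 0.2 = 0.4188.
Dividing the baseline by the relative clearance: 69.4 / 0.4188 = 166 mg/L.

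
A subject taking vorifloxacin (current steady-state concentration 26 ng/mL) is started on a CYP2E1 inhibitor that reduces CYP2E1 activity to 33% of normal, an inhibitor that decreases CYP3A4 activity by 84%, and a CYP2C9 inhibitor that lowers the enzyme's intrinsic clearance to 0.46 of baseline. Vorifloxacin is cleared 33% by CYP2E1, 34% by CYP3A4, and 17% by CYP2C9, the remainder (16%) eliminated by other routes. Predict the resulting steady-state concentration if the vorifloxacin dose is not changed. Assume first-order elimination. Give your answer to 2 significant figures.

65 ng/mL

CYP2E1: 0.33 × 0.33 = 0.1089
CYP3A4: 0.34 × 0.16 = 0.0544
CYP2C9: 0.17 × 0.46 = 0.0782
Other: 0.16 (unchanged)
New clearance relative to baseline: 0.1089 + 0.0544 + 0.0782 + 0.16 = 0.4015.
Dividing the baseline by the relative clearance: 26 / 0.4015 = 65 ng/mL.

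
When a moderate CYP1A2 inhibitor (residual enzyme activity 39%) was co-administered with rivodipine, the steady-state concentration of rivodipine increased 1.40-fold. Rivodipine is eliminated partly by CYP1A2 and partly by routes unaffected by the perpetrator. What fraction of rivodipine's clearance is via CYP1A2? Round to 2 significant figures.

Write x for the fraction cleared via CYP1A2. The observed steady-state concentration change means clearance fell to 1/1.40 = 0.7143 of baseline.
Only the CYP1A2 route changed, so 0.7143 = x·0.39 + (1 − x), giving x = 0.47.

0.47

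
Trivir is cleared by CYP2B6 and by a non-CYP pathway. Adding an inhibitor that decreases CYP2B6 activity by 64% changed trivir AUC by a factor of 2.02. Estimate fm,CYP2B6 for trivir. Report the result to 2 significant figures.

0.79

CL'/CL = 1 / 2.02 = 0.495
0.36·fm + (1 − fm) = 0.495
fm = (0.495 − 1) / (0.36 − 1) = 0.79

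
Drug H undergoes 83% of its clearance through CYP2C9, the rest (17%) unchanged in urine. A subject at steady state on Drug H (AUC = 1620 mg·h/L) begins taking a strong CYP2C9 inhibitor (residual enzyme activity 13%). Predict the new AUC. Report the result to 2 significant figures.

5.8 × 10³ mg·h/L

The CYP2C9 pathway (83% of clearance) drops to 0.13× activity: 0.83 × 0.13 = 0.1079.
Non-CYP routes (17%) are unchanged.
Relative clearance = 0.1079 + 0.17 = 0.2779.
With dosing unchanged, AUC scales as 1/CL: 1620 / 0.2779 = 5.8 × 10³ mg·h/L.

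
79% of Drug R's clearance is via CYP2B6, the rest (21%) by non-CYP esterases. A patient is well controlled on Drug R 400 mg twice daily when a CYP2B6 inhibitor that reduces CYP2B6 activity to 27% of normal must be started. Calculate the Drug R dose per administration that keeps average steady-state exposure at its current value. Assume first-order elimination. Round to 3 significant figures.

CYP2B6: 0.79 × 0.27 = 0.2133
Other: 0.21 (unchanged)
Relative clearance = 0.2133 + 0.21 = 0.4233.
Css,avg = (dose rate)/CL, so holding Css fixed requires dose ∝ CL: 400 × 0.4233 = 169 mg.

169 mg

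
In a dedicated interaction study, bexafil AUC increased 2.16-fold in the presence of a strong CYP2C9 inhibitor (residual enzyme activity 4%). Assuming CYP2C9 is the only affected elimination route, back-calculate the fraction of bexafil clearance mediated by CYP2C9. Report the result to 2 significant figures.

0.56

Call the CYP2C9 fraction fm. After the interaction, CL_new/CL_old = fm × 0.04 + (1 − fm).
AUC ratio = 1 / (new CL fraction), so new CL fraction = 1 / 2.16 = 0.463.
fm × 0.04 + 1 − fm = 0.463  ⇒  fm × (0.04 − 1) = −0.537  ⇒  fm = 0.56.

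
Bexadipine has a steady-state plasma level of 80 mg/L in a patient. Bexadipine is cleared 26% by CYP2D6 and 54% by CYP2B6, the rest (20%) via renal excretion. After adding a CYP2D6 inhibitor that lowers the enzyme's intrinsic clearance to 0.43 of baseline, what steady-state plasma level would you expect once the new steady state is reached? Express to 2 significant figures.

The CYP2D6 pathway (26% of clearance) falls to 0.43× activity: 0.26 × 0.43 = 0.1118.
CYP2B6 (54%) and the residual 20% are unaffected.
Relative clearance = 0.1118 + 0.54 + 0.2 = 0.8518.
Steady-state plasma level ∝ 1/CL, so new value = 80 / 0.8518 = 94 mg/L.

94 mg/L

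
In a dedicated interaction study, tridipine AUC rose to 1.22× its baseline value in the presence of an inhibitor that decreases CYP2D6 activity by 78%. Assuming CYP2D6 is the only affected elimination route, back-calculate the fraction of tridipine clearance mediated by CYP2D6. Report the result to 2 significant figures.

0.23

Write x for the fraction cleared via CYP2D6. The observed AUC change means clearance fell to 1/1.22 = 0.8197 of baseline.
Setting x·0.22 + (1 − x) = 0.8197 and solving: x = (0.8197 − 1)/(0.22 − 1) = 0.23.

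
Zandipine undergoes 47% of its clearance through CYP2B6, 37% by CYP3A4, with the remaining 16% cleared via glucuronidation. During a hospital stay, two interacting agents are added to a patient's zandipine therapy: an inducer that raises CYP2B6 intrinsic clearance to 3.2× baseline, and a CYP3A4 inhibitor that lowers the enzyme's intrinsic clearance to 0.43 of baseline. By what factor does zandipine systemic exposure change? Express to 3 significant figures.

The CYP2B6 pathway (47% of clearance) is boosted to 3.2× activity: 0.47 × 3.2 = 1.504.
The CYP3A4 pathway (37% of clearance) is reduced to 0.43× activity: 0.37 × 0.43 = 0.1591.
Non-CYP routes (16%) are unchanged.
New clearance relative to baseline: 1.504 + 0.1591 + 0.16 = 1.8231.
Net systemic exposure ratio = 1 / 1.8231 = 0.549.

0.549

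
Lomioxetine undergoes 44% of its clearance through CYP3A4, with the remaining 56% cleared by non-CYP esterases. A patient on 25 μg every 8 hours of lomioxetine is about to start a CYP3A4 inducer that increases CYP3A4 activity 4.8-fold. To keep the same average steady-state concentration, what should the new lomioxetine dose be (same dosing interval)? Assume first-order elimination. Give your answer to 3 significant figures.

CYP3A4: 0.44 × 4.8 = 2.112
Other: 0.56 (unchanged)
CL_new/CL_old = 2.112 + 0.56 = 2.672.
To maintain the same steady-state level, dose must scale with clearance: new dose = 25 × 2.672 = 66.8 μg.

66.8 μg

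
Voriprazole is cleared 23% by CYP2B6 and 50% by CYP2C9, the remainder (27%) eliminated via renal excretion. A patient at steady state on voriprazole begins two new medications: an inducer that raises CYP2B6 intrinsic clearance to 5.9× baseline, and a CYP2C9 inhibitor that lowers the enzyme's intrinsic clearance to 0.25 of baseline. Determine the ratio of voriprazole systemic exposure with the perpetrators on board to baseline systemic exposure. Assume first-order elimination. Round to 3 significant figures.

0.571

The CYP2B6 pathway (23% of clearance) rises to 5.9× activity: 0.23 × 5.9 = 1.357.
The CYP2C9 pathway (50% of clearance) falls to 0.25× activity: 0.5 × 0.25 = 0.125.
The remaining 27% of clearance is unaffected.
New clearance relative to baseline: 1.357 + 0.125 + 0.27 = 1.752.
Systemic exposure ∝ 1/CL: fold-change = 1 / 1.752 = 0.571.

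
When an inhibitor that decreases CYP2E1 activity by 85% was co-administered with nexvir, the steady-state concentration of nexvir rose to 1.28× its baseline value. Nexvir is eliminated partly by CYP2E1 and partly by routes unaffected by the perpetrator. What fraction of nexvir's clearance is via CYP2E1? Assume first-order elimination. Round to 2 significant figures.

0.26

CL'/CL = 1 / 1.28 = 0.7812
0.15·fm + (1 − fm) = 0.7812
fm = (0.7812 − 1) / (0.15 − 1) = 0.26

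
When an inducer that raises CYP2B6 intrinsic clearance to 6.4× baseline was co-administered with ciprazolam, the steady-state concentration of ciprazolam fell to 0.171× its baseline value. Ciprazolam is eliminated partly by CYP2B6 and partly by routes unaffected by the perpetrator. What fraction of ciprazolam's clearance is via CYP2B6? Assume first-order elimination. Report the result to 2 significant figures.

0.90

Write x for the fraction cleared via CYP2B6. The observed steady-state concentration change means clearance rose to 1/0.171 = 5.848 of baseline.
Only the CYP2B6 route changed, so 5.848 = x·6.4 + (1 − x), giving x = 0.90.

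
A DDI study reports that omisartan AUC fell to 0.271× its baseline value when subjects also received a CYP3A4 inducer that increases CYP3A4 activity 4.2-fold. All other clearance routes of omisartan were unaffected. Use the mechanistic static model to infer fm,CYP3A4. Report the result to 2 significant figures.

Call the CYP3A4 fraction fm. After the interaction, CL_new/CL_old = fm × 4.2 + (1 − fm).
AUC ratio = 1 / (new CL fraction), so new CL fraction = 1 / 0.271 = 3.69.
fm × 4.2 + 1 − fm = 3.69  ⇒  fm × (4.2 − 1) = 2.69  ⇒  fm = 0.84.

0.84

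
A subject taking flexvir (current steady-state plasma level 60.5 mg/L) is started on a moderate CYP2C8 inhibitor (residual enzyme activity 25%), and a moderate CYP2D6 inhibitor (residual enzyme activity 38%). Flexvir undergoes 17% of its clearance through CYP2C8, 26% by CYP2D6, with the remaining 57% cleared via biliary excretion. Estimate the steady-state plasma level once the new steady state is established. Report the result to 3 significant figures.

CYP2C8: 0.17 × 0.25 = 0.0425
CYP2D6: 0.26 × 0.38 = 0.0988
Other: 0.57 (unchanged)
CL_new/CL_old = 0.0425 + 0.0988 + 0.57 = 0.7113.
Dividing the baseline by the relative clearance: 60.5 / 0.7113 = 85.1 mg/L.

85.1 mg/L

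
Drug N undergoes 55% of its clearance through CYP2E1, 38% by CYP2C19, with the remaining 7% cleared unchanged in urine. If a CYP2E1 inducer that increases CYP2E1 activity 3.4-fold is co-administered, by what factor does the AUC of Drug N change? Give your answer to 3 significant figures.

The CYP2E1 pathway (55% of clearance) is boosted to 3.4× activity: 0.55 × 3.4 = 1.87.
CYP2C19 (38%) and the residual 7% are unaffected.
New clearance relative to baseline: 1.87 + 0.38 + 0.07 = 2.32.
AUC ratio = CL_old/CL_new = 1 / 2.32 = 0.431.

0.431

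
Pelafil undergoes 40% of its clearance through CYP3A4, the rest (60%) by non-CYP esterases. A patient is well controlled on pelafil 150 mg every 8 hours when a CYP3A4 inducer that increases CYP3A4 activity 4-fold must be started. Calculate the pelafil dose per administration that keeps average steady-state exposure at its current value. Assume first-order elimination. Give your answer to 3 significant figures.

The CYP3A4 pathway (40% of clearance) is boosted to 4× activity: 0.4 × 4 = 1.6.
The remaining 60% of clearance is unaffected.
New clearance relative to baseline: 1.6 + 0.6 = 2.2.
Css,avg = (dose rate)/CL, so holding Css fixed requires dose ∝ CL: 150 × 2.2 = 330 mg.

330 mg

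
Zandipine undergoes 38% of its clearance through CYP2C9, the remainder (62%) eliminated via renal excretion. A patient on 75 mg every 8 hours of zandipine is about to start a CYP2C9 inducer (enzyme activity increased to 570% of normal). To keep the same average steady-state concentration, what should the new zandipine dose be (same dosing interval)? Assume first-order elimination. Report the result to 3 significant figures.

209 mg

The CYP2C9 pathway (38% of clearance) increases to 5.7× activity: 0.38 × 5.7 = 2.166.
The remaining 62% of clearance is unaffected.
New clearance relative to baseline: 2.166 + 0.62 = 2.786.
To maintain the same steady-state level, dose must scale with clearance: new dose = 75 × 2.786 = 209 mg.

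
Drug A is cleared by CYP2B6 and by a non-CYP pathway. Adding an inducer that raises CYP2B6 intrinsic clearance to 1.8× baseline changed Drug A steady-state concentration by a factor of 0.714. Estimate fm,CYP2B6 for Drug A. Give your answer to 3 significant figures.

0.501

Write x for the fraction cleared via CYP2B6. The observed steady-state concentration change means clearance rose to 1/0.714 = 1.401 of baseline.
Setting x·1.8 + (1 − x) = 1.401 and solving: x = (1.401 − 1)/(1.8 − 1) = 0.501.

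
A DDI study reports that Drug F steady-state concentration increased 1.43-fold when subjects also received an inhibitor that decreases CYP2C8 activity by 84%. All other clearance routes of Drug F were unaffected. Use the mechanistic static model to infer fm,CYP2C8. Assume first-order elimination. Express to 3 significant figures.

0.358

Let fm be the CYP2C8 fraction. New clearance relative to baseline = fm × 0.16 + (1 − fm).
Steady-state concentration ratio = 1 / (new CL fraction), so new CL fraction = 1 / 1.43 = 0.6993.
fm × 0.16 + 1 − fm = 0.6993  ⇒  fm × (0.16 − 1) = −0.3007  ⇒  fm = 0.358.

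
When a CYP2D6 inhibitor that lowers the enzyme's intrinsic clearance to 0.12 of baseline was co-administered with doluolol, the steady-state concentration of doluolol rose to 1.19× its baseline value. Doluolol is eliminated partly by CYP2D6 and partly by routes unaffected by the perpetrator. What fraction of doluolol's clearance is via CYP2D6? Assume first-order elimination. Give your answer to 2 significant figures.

Write x for the fraction cleared via CYP2D6. The observed steady-state concentration change means clearance fell to 1/1.19 = 0.8403 of baseline.
Only the CYP2D6 route changed, so 0.8403 = x·0.12 + (1 − x), giving x = 0.18.

0.18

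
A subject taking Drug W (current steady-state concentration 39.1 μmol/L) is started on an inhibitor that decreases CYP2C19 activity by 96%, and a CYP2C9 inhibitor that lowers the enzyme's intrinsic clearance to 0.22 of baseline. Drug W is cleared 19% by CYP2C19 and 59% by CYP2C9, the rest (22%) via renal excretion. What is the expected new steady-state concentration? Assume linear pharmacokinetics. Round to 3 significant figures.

CYP2C19: 0.19 × 0.04 = 0.0076
CYP2C9: 0.59 × 0.22 = 0.1298
Other: 0.22 (unchanged)
CL_new/CL_old = 0.0076 + 0.1298 + 0.22 = 0.3574.
New steady-state concentration = 39.1 / 0.3574 = 109 μmol/L (concentration scales inversely with clearance).

109 μmol/L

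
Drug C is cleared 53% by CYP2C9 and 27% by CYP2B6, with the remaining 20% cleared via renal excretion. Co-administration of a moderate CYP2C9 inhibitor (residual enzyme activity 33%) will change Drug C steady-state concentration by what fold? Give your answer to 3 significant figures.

1.55

The CYP2C9 pathway (53% of clearance) is reduced to 0.33× activity: 0.53 × 0.33 = 0.1749.
CYP2B6 (27%) and the residual 20% are unaffected.
Relative clearance = 0.1749 + 0.27 + 0.2 = 0.6449.
Steady-state concentration is inversely proportional to clearance, so the fold-change is 1 / 0.6449 = 1.55.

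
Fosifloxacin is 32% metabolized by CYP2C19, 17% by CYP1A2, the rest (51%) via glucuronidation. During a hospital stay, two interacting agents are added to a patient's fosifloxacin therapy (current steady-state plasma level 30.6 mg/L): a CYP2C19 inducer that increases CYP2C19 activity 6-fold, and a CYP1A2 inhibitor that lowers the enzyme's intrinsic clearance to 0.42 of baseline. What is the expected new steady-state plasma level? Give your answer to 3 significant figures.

12.2 mg/L

CYP2C19: 0.32 × 6 = 1.92
CYP1A2: 0.17 × 0.42 = 0.0714
Other: 0.51 (unchanged)
Relative clearance = 1.92 + 0.0714 + 0.51 = 2.5014.
New steady-state plasma level = 30.6 / 2.5014 = 12.2 mg/L (concentration scales inversely with clearance).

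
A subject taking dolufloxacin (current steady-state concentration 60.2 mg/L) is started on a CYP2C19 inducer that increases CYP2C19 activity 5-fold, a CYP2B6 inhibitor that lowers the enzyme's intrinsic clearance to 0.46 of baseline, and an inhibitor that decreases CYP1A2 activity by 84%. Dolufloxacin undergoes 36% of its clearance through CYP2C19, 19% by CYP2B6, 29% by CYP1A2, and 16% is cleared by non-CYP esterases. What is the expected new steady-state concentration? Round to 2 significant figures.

29 mg/L

The CYP2C19 pathway (36% of clearance) is boosted to 5× activity: 0.36 × 5 = 1.8.
The CYP2B6 pathway (19% of clearance) drops to 0.46× activity: 0.19 × 0.46 = 0.0874.
The CYP1A2 pathway (29% of clearance) falls to 0.16× activity: 0.29 × 0.16 = 0.0464.
Non-CYP routes (16%) are unchanged.
New clearance relative to baseline: 1.8 + 0.0874 + 0.0464 + 0.16 = 2.0938.
Dividing the baseline by the relative clearance: 60.2 / 2.0938 = 29 mg/L.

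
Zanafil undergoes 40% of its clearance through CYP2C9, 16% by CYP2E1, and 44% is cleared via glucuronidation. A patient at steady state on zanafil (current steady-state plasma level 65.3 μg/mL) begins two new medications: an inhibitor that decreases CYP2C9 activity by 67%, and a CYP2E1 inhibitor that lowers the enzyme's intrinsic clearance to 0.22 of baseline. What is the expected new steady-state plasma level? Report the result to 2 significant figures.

The CYP2C9 pathway (40% of clearance) is reduced to 0.33× activity: 0.4 × 0.33 = 0.132.
The CYP2E1 pathway (16% of clearance) is reduced to 0.22× activity: 0.16 × 0.22 = 0.0352.
Non-CYP routes (44%) are unchanged.
New clearance relative to baseline: 0.132 + 0.0352 + 0.44 = 0.6072.
Dividing the baseline by the relative clearance: 65.3 / 0.6072 = 1.1 × 10² μg/mL.

1.1 × 10² μg/mL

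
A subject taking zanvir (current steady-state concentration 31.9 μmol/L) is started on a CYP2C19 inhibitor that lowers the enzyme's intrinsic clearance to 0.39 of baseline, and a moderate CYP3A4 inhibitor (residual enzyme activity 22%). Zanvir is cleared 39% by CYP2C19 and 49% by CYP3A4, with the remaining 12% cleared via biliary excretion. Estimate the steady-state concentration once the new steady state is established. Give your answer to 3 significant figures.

The CYP2C19 pathway (39% of clearance) drops to 0.39× activity: 0.39 × 0.39 = 0.1521.
The CYP3A4 pathway (49% of clearance) is reduced to 0.22× activity: 0.49 × 0.22 = 0.1078.
Non-CYP routes (12%) are unchanged.
CL_new/CL_old = 0.1521 + 0.1078 + 0.12 = 0.3799.
Dividing the baseline by the relative clearance: 31.9 / 0.3799 = 84.0 μmol/L.

84.0 μmol/L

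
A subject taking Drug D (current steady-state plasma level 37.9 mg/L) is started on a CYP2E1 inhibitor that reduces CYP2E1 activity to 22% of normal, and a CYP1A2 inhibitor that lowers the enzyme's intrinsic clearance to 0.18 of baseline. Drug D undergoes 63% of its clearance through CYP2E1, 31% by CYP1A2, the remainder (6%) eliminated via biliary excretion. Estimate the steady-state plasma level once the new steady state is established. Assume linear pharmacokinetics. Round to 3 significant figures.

CYP2E1: 0.63 × 0.22 = 0.1386
CYP1A2: 0.31 × 0.18 = 0.0558
Other: 0.06 (unchanged)
New clearance relative to baseline: 0.1386 + 0.0558 + 0.06 = 0.2544.
New steady-state plasma level = 37.9 / 0.2544 = 149 mg/L (concentration scales inversely with clearance).

149 mg/L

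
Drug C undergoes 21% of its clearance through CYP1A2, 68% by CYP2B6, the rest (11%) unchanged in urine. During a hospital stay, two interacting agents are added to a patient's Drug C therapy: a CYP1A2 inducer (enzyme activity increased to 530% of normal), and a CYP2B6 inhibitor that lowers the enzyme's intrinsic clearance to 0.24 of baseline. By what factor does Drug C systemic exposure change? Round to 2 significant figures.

The CYP1A2 pathway (21% of clearance) rises to 5.3× activity: 0.21 × 5.3 = 1.113.
The CYP2B6 pathway (68% of clearance) falls to 0.24× activity: 0.68 × 0.24 = 0.1632.
The remaining 11% of clearance is unaffected.
New clearance relative to baseline: 1.113 + 0.1632 + 0.11 = 1.3862.
Net systemic exposure ratio = 1 / 1.3862 = 0.72.

0.72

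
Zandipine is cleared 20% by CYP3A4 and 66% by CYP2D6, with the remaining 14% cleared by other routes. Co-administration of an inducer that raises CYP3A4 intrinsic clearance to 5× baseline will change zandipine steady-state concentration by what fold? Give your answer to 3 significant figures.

0.556

The CYP3A4 pathway (20% of clearance) increases to 5× activity: 0.2 × 5 = 1.
CYP2D6 (66%) and the residual 14% are unaffected.
Relative clearance = 1 + 0.66 + 0.14 = 1.8.
Steady-state concentration ratio = CL_old/CL_new = 1 / 1.8 = 0.556.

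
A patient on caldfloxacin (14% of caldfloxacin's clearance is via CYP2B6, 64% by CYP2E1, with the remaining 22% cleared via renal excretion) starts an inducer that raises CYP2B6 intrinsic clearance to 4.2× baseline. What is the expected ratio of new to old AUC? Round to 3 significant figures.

CYP2B6: 0.14 × 4.2 = 0.588
CYP2E1: 0.64 (unchanged)
Other: 0.22 (unchanged)
Relative clearance = 0.588 + 0.64 + 0.22 = 1.448.
AUC is inversely proportional to clearance, so the fold-change is 1 / 1.448 = 0.691.

0.691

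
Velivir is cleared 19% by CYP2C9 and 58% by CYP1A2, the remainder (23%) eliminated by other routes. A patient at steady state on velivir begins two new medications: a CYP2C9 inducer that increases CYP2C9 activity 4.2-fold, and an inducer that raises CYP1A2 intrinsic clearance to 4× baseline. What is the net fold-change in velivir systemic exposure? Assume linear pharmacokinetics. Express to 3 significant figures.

The CYP2C9 pathway (19% of clearance) rises to 4.2× activity: 0.19 × 4.2 = 0.798.
The CYP1A2 pathway (58% of clearance) is boosted to 4× activity: 0.58 × 4 = 2.32.
The remaining 23% of clearance is unaffected.
Relative clearance = 0.798 + 2.32 + 0.23 = 3.348.
Net systemic exposure ratio = 1 / 3.348 = 0.299.

0.299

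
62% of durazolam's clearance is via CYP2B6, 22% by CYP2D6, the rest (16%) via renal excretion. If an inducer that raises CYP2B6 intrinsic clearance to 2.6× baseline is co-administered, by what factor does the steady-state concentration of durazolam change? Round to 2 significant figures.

CYP2B6: 0.62 × 2.6 = 1.612
CYP2D6: 0.22 (unchanged)
Other: 0.16 (unchanged)
New clearance relative to baseline: 1.612 + 0.22 + 0.16 = 1.992.
Since steady-state concentration ∝ 1/CL, the ratio is 1 / 1.992 = 0.50.

0.50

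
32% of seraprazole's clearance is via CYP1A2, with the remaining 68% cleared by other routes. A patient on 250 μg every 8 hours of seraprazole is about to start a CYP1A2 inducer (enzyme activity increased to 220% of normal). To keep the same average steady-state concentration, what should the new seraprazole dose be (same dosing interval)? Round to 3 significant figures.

The CYP1A2 pathway (32% of clearance) is boosted to 2.2× activity: 0.32 × 2.2 = 0.704.
The remaining 68% of clearance is unaffected.
CL_new/CL_old = 0.704 + 0.68 = 1.384.
Exposure is unchanged when dose changes in proportion to clearance. New dose = 250 μg × 1.384 = 346 μg.

346 μg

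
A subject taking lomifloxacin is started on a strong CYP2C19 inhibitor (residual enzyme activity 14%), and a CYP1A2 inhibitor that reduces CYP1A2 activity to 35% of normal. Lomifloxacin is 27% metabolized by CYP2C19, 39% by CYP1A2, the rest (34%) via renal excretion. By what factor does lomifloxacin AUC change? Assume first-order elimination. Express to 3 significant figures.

CYP2C19: 0.27 × 0.14 = 0.0378
CYP1A2: 0.39 × 0.35 = 0.1365
Other: 0.34 (unchanged)
CL_new/CL_old = 0.0378 + 0.1365 + 0.34 = 0.5143.
Net AUC ratio = 1 / 0.5143 = 1.94.

1.94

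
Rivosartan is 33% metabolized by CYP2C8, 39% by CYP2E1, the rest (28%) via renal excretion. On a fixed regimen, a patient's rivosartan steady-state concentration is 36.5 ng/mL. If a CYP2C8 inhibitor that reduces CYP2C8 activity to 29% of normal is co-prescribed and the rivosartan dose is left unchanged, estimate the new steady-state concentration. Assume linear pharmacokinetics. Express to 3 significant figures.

47.7 ng/mL

The CYP2C8 pathway (33% of clearance) is reduced to 0.29× activity: 0.33 × 0.29 = 0.0957.
CYP2E1 (39%) and the residual 28% are unaffected.
New clearance relative to baseline: 0.0957 + 0.39 + 0.28 = 0.7657.
Steady-state concentration ∝ 1/CL, so new value = 36.5 / 0.7657 = 47.7 ng/mL.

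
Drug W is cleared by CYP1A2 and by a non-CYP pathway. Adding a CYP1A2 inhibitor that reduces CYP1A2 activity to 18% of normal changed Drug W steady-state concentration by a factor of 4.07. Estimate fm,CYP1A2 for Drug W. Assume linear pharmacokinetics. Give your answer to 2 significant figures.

0.92

Write x for the fraction cleared via CYP1A2. The observed steady-state concentration change means clearance fell to 1/4.07 = 0.2457 of baseline.
Setting x·0.18 + (1 − x) = 0.2457 and solving: x = (0.2457 − 1)/(0.18 − 1) = 0.92.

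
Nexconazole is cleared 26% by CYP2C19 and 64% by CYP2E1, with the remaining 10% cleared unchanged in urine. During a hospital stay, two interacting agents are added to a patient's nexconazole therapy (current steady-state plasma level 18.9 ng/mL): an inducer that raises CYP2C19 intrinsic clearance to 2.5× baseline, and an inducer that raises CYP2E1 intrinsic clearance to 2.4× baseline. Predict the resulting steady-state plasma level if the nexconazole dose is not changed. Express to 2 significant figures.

CYP2C19: 0.26 × 2.5 = 0.65
CYP2E1: 0.64 × 2.4 = 1.536
Other: 0.1 (unchanged)
New clearance relative to baseline: 0.65 + 1.536 + 0.1 = 2.286.
New steady-state plasma level = 18.9 / 2.286 = 8.3 ng/mL (concentration scales inversely with clearance).

8.3 ng/mL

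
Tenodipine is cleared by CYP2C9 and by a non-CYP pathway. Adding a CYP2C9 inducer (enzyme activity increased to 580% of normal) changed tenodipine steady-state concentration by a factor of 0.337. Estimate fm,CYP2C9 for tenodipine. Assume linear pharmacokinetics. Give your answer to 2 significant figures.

0.41

CL'/CL = 1 / 0.337 = 2.967
5.8·fm + (1 − fm) = 2.967
fm = (2.967 − 1) / (5.8 − 1) = 0.41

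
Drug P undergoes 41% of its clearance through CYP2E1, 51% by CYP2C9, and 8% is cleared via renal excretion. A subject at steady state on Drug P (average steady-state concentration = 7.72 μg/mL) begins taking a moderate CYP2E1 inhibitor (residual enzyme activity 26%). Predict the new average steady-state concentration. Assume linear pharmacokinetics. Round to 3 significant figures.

CYP2E1: 0.41 × 0.26 = 0.1066
CYP2C9: 0.51 (unchanged)
Other: 0.08 (unchanged)
New clearance relative to baseline: 0.1066 + 0.51 + 0.08 = 0.6966.
Average steady-state concentration ∝ 1/CL, so new value = 7.72 / 0.6966 = 11.1 μg/mL.

11.1 μg/mL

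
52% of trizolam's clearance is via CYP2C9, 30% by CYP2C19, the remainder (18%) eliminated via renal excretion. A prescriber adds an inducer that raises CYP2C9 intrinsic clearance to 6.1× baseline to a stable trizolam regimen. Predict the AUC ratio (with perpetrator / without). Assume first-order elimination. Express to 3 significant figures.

CYP2C9: 0.52 × 6.1 = 3.172
CYP2C19: 0.3 (unchanged)
Other: 0.18 (unchanged)
Relative clearance = 3.172 + 0.3 + 0.18 = 3.652.
AUC is inversely proportional to clearance, so the fold-change is 1 / 3.652 = 0.274.

0.274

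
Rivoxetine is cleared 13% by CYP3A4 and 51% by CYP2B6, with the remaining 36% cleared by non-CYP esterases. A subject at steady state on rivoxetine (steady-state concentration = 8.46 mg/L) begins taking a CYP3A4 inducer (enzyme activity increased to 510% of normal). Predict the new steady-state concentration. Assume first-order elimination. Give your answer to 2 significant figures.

5.5 mg/L

The CYP3A4 pathway (13% of clearance) increases to 5.1× activity: 0.13 × 5.1 = 0.663.
CYP2B6 (51%) and the residual 36% are unaffected.
Relative clearance = 0.663 + 0.51 + 0.36 = 1.533.
With dosing unchanged, steady-state concentration scales as 1/CL: 8.46 / 1.533 = 5.5 mg/L.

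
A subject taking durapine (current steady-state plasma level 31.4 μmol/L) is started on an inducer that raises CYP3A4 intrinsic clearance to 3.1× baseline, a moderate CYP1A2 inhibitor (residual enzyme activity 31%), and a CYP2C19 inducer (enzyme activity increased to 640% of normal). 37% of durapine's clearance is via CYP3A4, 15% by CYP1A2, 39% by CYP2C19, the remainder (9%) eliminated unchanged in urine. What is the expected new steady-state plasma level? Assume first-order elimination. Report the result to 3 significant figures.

The CYP3A4 pathway (37% of clearance) rises to 3.1× activity: 0.37 × 3.1 = 1.147.
The CYP1A2 pathway (15% of clearance) falls to 0.31× activity: 0.15 × 0.31 = 0.0465.
The CYP2C19 pathway (39% of clearance) rises to 6.4× activity: 0.39 × 6.4 = 2.496.
Non-CYP routes (9%) are unchanged.
Relative clearance = 1.147 + 0.0465 + 2.496 + 0.09 = 3.7795.
Dividing the baseline by the relative clearance: 31.4 / 3.7795 = 8.31 μmol/L.

8.31 μmol/L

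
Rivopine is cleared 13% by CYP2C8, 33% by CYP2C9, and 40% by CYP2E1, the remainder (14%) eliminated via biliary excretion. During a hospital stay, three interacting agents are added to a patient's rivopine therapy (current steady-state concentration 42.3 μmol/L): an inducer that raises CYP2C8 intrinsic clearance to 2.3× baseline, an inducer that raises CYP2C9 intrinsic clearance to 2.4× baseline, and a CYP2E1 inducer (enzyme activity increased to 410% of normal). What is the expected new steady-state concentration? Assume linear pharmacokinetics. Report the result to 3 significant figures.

14.7 μmol/L

CYP2C8: 0.13 × 2.3 = 0.299
CYP2C9: 0.33 × 2.4 = 0.792
CYP2E1: 0.4 × 4.1 = 1.64
Other: 0.14 (unchanged)
Relative clearance = 0.299 + 0.792 + 1.64 + 0.14 = 2.871.
Steady-state concentration ∝ 1/CL: new value = 42.3 / 2.871 = 14.7 μmol/L.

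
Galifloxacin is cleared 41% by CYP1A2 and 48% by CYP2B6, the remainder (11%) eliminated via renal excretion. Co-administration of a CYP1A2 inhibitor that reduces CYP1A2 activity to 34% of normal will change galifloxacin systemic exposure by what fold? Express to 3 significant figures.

1.37

The CYP1A2 pathway (41% of clearance) drops to 0.34× activity: 0.41 × 0.34 = 0.1394.
CYP2B6 (48%) and the residual 11% are unaffected.
New clearance relative to baseline: 0.1394 + 0.48 + 0.11 = 0.7294.
Systemic exposure is inversely proportional to clearance, so the fold-change is 1 / 0.7294 = 1.37.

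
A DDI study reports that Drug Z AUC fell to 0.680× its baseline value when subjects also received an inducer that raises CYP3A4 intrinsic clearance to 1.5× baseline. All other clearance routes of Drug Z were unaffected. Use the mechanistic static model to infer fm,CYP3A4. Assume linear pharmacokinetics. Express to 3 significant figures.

CL'/CL = 1 / 0.680 = 1.471
1.5·fm + (1 − fm) = 1.471
fm = (1.471 − 1) / (1.5 − 1) = 0.941

0.941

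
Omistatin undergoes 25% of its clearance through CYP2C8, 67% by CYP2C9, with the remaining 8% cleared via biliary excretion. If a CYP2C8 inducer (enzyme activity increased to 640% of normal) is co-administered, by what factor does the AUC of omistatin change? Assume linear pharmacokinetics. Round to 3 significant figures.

The CYP2C8 pathway (25% of clearance) rises to 6.4× activity: 0.25 × 6.4 = 1.6.
CYP2C9 (67%) and the residual 8% are unaffected.
CL_new/CL_old = 1.6 + 0.67 + 0.08 = 2.35.
Since AUC ∝ 1/CL, the ratio is 1 / 2.35 = 0.426.

0.426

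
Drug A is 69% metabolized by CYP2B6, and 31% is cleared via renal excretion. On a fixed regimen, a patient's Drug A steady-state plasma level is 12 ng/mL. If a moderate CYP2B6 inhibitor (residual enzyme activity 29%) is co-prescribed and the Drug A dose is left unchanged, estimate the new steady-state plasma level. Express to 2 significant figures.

24 ng/mL

The CYP2B6 pathway (69% of clearance) is reduced to 0.29× activity: 0.69 × 0.29 = 0.2001.
Non-CYP routes (31%) are unchanged.
Relative clearance = 0.2001 + 0.31 = 0.5101.
Steady-state plasma level ∝ 1/CL, so new value = 12 / 0.5101 = 24 ng/mL.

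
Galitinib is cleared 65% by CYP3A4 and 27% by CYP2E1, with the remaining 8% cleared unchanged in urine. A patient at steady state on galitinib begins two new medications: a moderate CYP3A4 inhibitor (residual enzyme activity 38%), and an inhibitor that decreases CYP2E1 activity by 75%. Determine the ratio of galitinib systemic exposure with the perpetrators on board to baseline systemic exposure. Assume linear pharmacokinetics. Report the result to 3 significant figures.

CYP3A4: 0.65 × 0.38 = 0.247
CYP2E1: 0.27 × 0.25 = 0.0675
Other: 0.08 (unchanged)
CL_new/CL_old = 0.247 + 0.0675 + 0.08 = 0.3945.
Net systemic exposure ratio = 1 / 0.3945 = 2.53.

2.53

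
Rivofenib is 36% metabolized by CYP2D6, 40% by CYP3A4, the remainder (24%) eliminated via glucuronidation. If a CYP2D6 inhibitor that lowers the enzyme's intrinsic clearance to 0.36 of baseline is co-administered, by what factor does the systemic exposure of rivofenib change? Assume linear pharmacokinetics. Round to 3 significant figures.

1.30

The CYP2D6 pathway (36% of clearance) is reduced to 0.36× activity: 0.36 × 0.36 = 0.1296.
CYP3A4 (40%) and the residual 24% are unaffected.
New clearance relative to baseline: 0.1296 + 0.4 + 0.24 = 0.7696.
Since systemic exposure ∝ 1/CL, the ratio is 1 / 0.7696 = 1.30.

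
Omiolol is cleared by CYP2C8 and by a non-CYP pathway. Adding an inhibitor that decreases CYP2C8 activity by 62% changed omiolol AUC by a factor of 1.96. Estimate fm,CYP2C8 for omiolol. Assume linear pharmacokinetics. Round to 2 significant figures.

0.79

Let fm be the CYP2C8 fraction. New clearance relative to baseline = fm × 0.38 + (1 − fm).
AUC ratio = 1 / (new CL fraction), so new CL fraction = 1 / 1.96 = 0.5102.
fm × 0.38 + 1 − fm = 0.5102  ⇒  fm × (0.38 − 1) = −0.4898  ⇒  fm = 0.79.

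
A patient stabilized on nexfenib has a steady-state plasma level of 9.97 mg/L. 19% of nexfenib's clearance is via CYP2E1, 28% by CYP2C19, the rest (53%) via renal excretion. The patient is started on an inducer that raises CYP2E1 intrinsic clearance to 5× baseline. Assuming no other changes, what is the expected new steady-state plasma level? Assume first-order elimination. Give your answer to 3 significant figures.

5.66 mg/L

CYP2E1: 0.19 × 5 = 0.95
CYP2C19: 0.28 (unchanged)
Other: 0.53 (unchanged)
CL_new/CL_old = 0.95 + 0.28 + 0.53 = 1.76.
New steady-state plasma level = baseline ÷ relative clearance = 9.97 / 1.76 = 5.66 mg/L.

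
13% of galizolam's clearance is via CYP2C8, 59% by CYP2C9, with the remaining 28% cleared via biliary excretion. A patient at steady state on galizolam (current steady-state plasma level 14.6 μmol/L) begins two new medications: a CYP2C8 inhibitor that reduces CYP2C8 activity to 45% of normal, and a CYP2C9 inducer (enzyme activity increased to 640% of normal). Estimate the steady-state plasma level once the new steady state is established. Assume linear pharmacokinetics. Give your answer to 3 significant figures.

3.55 μmol/L

CYP2C8: 0.13 × 0.45 = 0.0585
CYP2C9: 0.59 × 6.4 = 3.776
Other: 0.28 (unchanged)
CL_new/CL_old = 0.0585 + 3.776 + 0.28 = 4.1145.
New steady-state plasma level = 14.6 / 4.1145 = 3.55 μmol/L (concentration scales inversely with clearance).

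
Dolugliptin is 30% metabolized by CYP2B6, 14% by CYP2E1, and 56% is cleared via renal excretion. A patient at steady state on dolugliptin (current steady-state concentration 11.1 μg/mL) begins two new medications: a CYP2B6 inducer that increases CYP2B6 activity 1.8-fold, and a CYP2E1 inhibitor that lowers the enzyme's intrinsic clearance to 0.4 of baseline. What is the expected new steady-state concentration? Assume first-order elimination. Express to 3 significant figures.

9.60 μg/mL

CYP2B6: 0.3 × 1.8 = 0.54
CYP2E1: 0.14 × 0.4 = 0.056
Other: 0.56 (unchanged)
CL_new/CL_old = 0.54 + 0.056 + 0.56 = 1.156.
Steady-state concentration ∝ 1/CL: new value = 11.1 / 1.156 = 9.60 μg/mL.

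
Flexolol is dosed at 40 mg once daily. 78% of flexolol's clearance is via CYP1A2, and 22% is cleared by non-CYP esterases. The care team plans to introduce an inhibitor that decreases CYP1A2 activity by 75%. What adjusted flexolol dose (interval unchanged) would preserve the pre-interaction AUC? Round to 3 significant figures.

The CYP1A2 pathway (78% of clearance) falls to 0.25× activity: 0.78 × 0.25 = 0.195.
Non-CYP routes (22%) are unchanged.
CL_new/CL_old = 0.195 + 0.22 = 0.415.
Css,avg = (dose rate)/CL, so holding Css fixed requires dose ∝ CL: 40 × 0.415 = 16.6 mg.

16.6 mg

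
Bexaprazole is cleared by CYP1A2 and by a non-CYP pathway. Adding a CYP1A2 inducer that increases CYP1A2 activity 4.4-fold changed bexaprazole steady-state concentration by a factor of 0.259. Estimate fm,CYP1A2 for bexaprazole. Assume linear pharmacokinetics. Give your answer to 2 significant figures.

Let fm be the CYP1A2 fraction. New clearance relative to baseline = fm × 4.4 + (1 − fm).
Steady-state concentration ratio = 1 / (new CL fraction), so new CL fraction = 1 / 0.259 = 3.861.
fm × 4.4 + 1 − fm = 3.861  ⇒  fm × (4.4 − 1) = 2.861  ⇒  fm = 0.84.

0.84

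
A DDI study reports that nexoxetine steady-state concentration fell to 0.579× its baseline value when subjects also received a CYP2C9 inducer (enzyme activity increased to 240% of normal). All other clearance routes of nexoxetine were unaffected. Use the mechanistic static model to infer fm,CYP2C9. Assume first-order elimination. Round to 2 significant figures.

CL'/CL = 1 / 0.579 = 1.727
2.4·fm + (1 − fm) = 1.727
fm = (1.727 − 1) / (2.4 − 1) = 0.52

0.52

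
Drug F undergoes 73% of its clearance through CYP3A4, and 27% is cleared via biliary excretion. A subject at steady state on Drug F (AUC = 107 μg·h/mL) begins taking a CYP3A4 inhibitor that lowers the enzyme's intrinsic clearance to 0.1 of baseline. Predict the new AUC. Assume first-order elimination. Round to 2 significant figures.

The CYP3A4 pathway (73% of clearance) is reduced to 0.1× activity: 0.73 × 0.1 = 0.073.
The remaining 27% of clearance is unaffected.
Relative clearance = 0.073 + 0.27 = 0.343.
AUC ∝ 1/CL, so new value = 107 / 0.343 = 3.1 × 10² μg·h/mL.

3.1 × 10² μg·h/mL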